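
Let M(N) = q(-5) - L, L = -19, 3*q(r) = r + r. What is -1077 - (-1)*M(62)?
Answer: -3184/3 ≈ -1061.3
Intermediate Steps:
q(r) = 2*r/3 (q(r) = (r + r)/3 = (2*r)/3 = 2*r/3)
M(N) = 47/3 (M(N) = (⅔)*(-5) - 1*(-19) = -10/3 + 19 = 47/3)
-1077 - (-1)*M(62) = -1077 - (-1)*47/3 = -1077 - 1*(-47/3) = -1077 + 47/3 = -3184/3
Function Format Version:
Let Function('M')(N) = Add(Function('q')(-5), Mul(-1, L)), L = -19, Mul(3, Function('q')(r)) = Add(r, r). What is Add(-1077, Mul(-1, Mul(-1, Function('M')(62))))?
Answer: Rational(-3184, 3) ≈ -1061.3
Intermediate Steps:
Function('q')(r) = Mul(Rational(2, 3), r) (Function('q')(r) = Mul(Rational(1, 3), Add(r, r)) = Mul(Rational(1, 3), Mul(2, r)) = Mul(Rational(2, 3), r))
Function('M')(N) = Rational(47, 3) (Function('M')(N) = Add(Mul(Rational(2, 3), -5), Mul(-1, -19)) = Add(Rational(-10, 3), 19) = Rational(47, 3))
Add(-1077, Mul(-1, Mul(-1, Function('M')(62)))) = Add(-1077, Mul(-1, Mul(-1, Rational(47, 3)))) = Add(-1077, Mul(-1, Rational(-47, 3))) = Add(-1077, Rational(47, 3)) = Rational(-3184, 3)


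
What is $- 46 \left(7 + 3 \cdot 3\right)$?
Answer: $-736$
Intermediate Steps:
$- 46 \left(7 + 3 \cdot 3\right) = - 46 \left(7 + 9\right) = \left(-46\right) 16 = -736$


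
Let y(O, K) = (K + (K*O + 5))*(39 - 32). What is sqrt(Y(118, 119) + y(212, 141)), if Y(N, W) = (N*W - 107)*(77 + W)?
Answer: sqrt(2941526) ≈ 1715.1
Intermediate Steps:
Y(N, W) = (-107 + N*W)*(77 + W)
y(O, K) = 35 + 7*K + 7*K*O (y(O, K) = (K + (5 + K*O))*7 = (5 + K + K*O)*7 = 35 + 7*K + 7*K*O)
sqrt(Y(118, 119) + y(212, 141)) = sqrt((-8239 - 107*119 + 118*119**2 + 77*118*119) + (35 + 7*141 + 7*141*212)) = sqrt((-8239 - 12733 + 118*14161 + 1081234) + (35 + 987 + 209244)) = sqrt((-8239 - 12733 + 1670998 + 1081234) + 210266) = sqrt(2731260 + 210266) = sqrt(2941526)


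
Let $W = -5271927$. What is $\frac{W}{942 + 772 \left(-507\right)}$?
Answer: $\frac{1757309}{130154} \approx 13.502$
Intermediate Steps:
$\frac{W}{942 + 772 \left(-507\right)} = - \frac{5271927}{942 + 772 \left(-507\right)} = - \frac{5271927}{942 - 391404} = - \frac{5271927}{-390462} = \left(-5271927\right) \left(- \frac{1}{390462}\right) = \frac{1757309}{130154}$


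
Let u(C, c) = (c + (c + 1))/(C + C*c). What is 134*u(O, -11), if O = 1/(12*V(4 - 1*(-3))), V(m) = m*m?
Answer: 827316/5 ≈ 1.6546e+5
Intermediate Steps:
V(m) = m**2
O = 1/588 (O = 1/(12*((4 - 1*(-3))**2)) = 1/(12*((4 + 3)**2)) = 1/(12*(7**2)) = (1/12)/49 = (1/12)*(1/49) = 1/588 ≈ 0.0017007)
u(C, c) = (1 + 2*c)/(C + C*c) (u(C, c) = (c + (1 + c))/(C + C*c) = (1 + 2*c)/(C + C*c))
134*u(O, -11) = 134*((1 + 2*(-11))/((1/588)*(1 - 11))) = 134*(588*(1 - 22)/(-10)) = 134*(588*(-1/10)*(-21)) = 134*(6174/5) = 827316/5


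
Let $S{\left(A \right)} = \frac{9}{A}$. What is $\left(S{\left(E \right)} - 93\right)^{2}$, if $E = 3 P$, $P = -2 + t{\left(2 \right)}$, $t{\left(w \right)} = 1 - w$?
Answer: $8836$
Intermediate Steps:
$P = -3$ ($P = -2 + \left(1 - 2\right) = -2 - 1 = -3$)
$E = -9$ ($E = 3 \left(-3\right) = -9$)
$\left(S{\left(E \right)} - 93\right)^{2} = \left(\frac{9}{-9} - 93\right)^{2} = \left(9 \left(- \frac{1}{9}\right) - 93\right)^{2} = \left(-1 - 93\right)^{2} = \left(-94\right)^{2} = 8836$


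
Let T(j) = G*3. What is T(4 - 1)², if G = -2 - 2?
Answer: 144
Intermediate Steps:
G = -4
T(j) = -12 (T(j) = -4*3 = -12)
T(4 - 1)² = (-12)² = 144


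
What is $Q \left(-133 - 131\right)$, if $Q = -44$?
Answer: $11616$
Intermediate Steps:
$Q \left(-133 - 131\right) = - 44 \left(-133 - 131\right) = \left(-44\right) \left(-264\right) = 11616$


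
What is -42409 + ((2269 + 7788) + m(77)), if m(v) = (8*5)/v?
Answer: -2491064/77 ≈ -32351.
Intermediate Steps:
m(v) = 40/v
-42409 + ((2269 + 7788) + m(77)) = -42409 + ((2269 + 7788) + 40/77) = -42409 + (10057 + 40*(1/77)) = -42409 + (10057 + 40/77) = -42409 + 774429/77 = -2491064/77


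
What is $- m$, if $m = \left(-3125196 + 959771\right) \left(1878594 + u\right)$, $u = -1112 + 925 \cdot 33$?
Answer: $4131646057975$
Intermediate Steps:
$u = 29413$ ($u = -1112 + 30525 = 29413$)
$m = -4131646057975$ ($m = \left(-3125196 + 959771\right) \left(1878594 + 29413\right) = \left(-2165425\right) 1908007 = -4131646057975$)
$- m = \left(-1\right) \left(-4131646057975\right) = 4131646057975$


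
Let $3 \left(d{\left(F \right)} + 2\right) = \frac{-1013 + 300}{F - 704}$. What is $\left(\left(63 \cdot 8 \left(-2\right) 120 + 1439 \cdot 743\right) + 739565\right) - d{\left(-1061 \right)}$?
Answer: $\frac{8936815567}{5295} \approx 1.6878 \cdot 10^{6}$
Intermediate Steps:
$d{\left(F \right)} = -2 - \frac{713}{3 \left(-704 + F\right)}$ ($d{\left(F \right)} = -2 + \frac{\left(-1013 + 300\right) \frac{1}{F - 704}}{3} = -2 + \frac{\left(-713\right) \frac{1}{-704 + F}}{3} = -2 - \frac{713}{3 \left(-704 + F\right)}$)
$\left(\left(63 \cdot 8 \left(-2\right) 120 + 1439 \cdot 743\right) + 739565\right) - d{\left(-1061 \right)} = \left(\left(63 \cdot 8 \left(-2\right) 120 + 1439 \cdot 743\right) + 739565\right) - \frac{3511 - -6366}{3 \left(-704 - 1061\right)} = \left(\left(63 \left(-16\right) 120 + 1069177\right) + 739565\right) - \frac{3511 + 6366}{3 \left(-1765\right)} = \left(\left(\left(-1008\right) 120 + 1069177\right) + 739565\right) - \frac{1}{3} \left(- \frac{1}{1765}\right) 9877 = \left(\left(-120960 + 1069177\right) + 739565\right) - - \frac{9877}{5295} = \left(948217 + 739565\right) + \frac{9877}{5295} = 1687782 + \frac{9877}{5295} = \frac{8936815567}{5295}$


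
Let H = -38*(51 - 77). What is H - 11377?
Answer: -10389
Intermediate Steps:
H = 988 (H = -38*(-26) = 988)
H - 11377 = 988 - 11377 = -10389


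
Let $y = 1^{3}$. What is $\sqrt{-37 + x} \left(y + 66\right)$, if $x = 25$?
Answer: $134 i \sqrt{3} \approx 232.09 i$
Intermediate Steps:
$y = 1$
$\sqrt{-37 + x} \left(y + 66\right) = \sqrt{-37 + 25} \left(1 + 66\right) = \sqrt{-12} \cdot 67 = 2 i \sqrt{3} \cdot 67 = 134 i \sqrt{3}$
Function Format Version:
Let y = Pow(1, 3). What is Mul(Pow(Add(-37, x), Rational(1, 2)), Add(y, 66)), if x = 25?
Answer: Mul(134, I, Pow(3, Rational(1, 2))) ≈ Mul(232.09, I)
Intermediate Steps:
y = 1
Mul(Pow(Add(-37, x), Rational(1, 2)), Add(y, 66)) = Mul(Pow(Add(-37, 25), Rational(1, 2)), Add(1, 66)) = Mul(Pow(-12, Rational(1, 2)), 67) = Mul(Mul(2, I, Pow(3, Rational(1, 2))), 67) = Mul(134, I, Pow(3, Rational(1, 2)))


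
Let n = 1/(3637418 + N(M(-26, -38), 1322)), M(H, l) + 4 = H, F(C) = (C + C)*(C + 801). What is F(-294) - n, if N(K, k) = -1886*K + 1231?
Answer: -1101606888565/3695229 ≈ -2.9812e+5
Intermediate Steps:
F(C) = 2*C*(801 + C) (F(C) = (2*C)*(801 + C) = 2*C*(801 + C))
M(H, l) = -4 + H
N(K, k) = 1231 - 1886*K
n = 1/3695229 (n = 1/(3637418 + (1231 - 1886*(-4 - 26))) = 1/(3637418 + (1231 - 1886*(-30))) = 1/(3637418 + (1231 + 56580)) = 1/(3637418 + 57811) = 1/3695229 ≈ 2.7062e-7)
F(-294) - n = 2*(-294)*(801 - 294) - 1*1/3695229 = 2*(-294)*507 - 1/3695229 = -298116 - 1/3695229 = -1101606888565/3695229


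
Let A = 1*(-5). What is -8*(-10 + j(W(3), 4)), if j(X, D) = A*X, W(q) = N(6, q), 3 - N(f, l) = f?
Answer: -40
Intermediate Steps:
N(f, l) = 3 - f
A = -5
W(q) = -3 (W(q) = 3 - 1*6 = 3 - 6 = -3)
j(X, D) = -5*X
-8*(-10 + j(W(3), 4)) = -8*(-10 - 5*(-3)) = -8*(-10 + 15) = -8*5 = -40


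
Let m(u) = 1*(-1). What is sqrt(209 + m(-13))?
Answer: 4*sqrt(13) ≈ 14.422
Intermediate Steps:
m(u) = -1
sqrt(209 + m(-13)) = sqrt(209 - 1) = sqrt(208) = 4*sqrt(13)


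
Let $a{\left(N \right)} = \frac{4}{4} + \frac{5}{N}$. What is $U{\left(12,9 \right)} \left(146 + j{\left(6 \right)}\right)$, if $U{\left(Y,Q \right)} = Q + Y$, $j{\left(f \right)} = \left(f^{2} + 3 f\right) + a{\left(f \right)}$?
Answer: $\frac{8477}{2} \approx 4238.5$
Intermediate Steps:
$a{\left(N \right)} = 1 + \frac{5}{N}$ ($a{\left(N \right)} = 4 \cdot \frac{1}{4} + \frac{5}{N} = 1 + \frac{5}{N}$)
$j{\left(f \right)} = f^{2} + 3 f + \frac{5 + f}{f}$ ($j{\left(f \right)} = \left(f^{2} + 3 f\right) + \frac{5 + f}{f} = f^{2} + 3 f + \frac{5 + f}{f}$)
$U{\left(12,9 \right)} \left(146 + j{\left(6 \right)}\right) = \left(9 + 12\right) \left(146 + \frac{5 + 6 + 6^{2} \left(3 + 6\right)}{6}\right) = 21 \left(146 + \frac{5 + 6 + 36 \cdot 9}{6}\right) = 21 \left(146 + \frac{5 + 6 + 324}{6}\right) = 21 \left(146 + \frac{1}{6} \cdot 335\right) = 21 \left(146 + \frac{335}{6}\right) = 21 \cdot \frac{1211}{6} = \frac{8477}{2}$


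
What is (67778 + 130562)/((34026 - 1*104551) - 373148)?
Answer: -198340/443673 ≈ -0.44704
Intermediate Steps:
(67778 + 130562)/((34026 - 1*104551) - 373148) = 198340/((34026 - 104551) - 373148) = 198340/(-70525 - 373148) = 198340/(-443673) = 198340*(-1/443673) = -198340/443673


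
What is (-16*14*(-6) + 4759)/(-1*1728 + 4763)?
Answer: 6103/3035 ≈ 2.0109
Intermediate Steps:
(-16*14*(-6) + 4759)/(-1*1728 + 4763) = (-224*(-6) + 4759)/(-1728 + 4763) = (1344 + 4759)/3035 = 6103*(1/3035) = 6103/3035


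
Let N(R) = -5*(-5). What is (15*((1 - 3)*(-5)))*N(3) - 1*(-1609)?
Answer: 5359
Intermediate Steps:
N(R) = 25
(15*((1 - 3)*(-5)))*N(3) - 1*(-1609) = (15*((1 - 3)*(-5)))*25 - 1*(-1609) = (15*(-2*(-5)))*25 + 1609 = (15*10)*25 + 1609 = 150*25 + 1609 = 3750 + 1609 = 5359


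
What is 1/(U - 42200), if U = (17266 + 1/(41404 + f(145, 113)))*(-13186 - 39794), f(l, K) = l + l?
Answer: -6949/6356909629950 ≈ -1.0931e-9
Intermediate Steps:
f(l, K) = 2*l
U = -6356616382150/6949 (U = (17266 + 1/(41404 + 2*145))*(-13186 - 39794) = (17266 + 1/(41404 + 290))*(-52980) = (17266 + 1/41694)*(-52980) = (719888605/41694)*(-52980) = -6356616382150/6949 ≈ -9.1475e+8)
1/(U - 42200) = 1/(-6356616382150/6949 - 42200) = 1/(-6356909629950/6949) = -6949/6356909629950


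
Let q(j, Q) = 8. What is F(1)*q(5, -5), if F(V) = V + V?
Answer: 16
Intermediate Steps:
F(V) = 2*V
F(1)*q(5, -5) = (2*1)*8 = 2*8 = 16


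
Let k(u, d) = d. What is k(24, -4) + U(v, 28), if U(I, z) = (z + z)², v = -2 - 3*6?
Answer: 3132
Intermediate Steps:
v = -20 (v = -2 - 18 = -20)
U(I, z) = 4*z² (U(I, z) = (2*z)² = 4*z²)
k(24, -4) + U(v, 28) = -4 + 4*28² = -4 + 4*784 = -4 + 3136 = 3132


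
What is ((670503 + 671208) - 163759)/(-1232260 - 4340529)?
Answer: -1177952/5572789 ≈ -0.21138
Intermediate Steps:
((670503 + 671208) - 163759)/(-1232260 - 4340529) = (1341711 - 163759)/(-5572789) = 1177952*(-1/5572789) = -1177952/5572789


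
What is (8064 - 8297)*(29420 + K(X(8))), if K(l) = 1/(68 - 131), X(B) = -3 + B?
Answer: -431855947/63 ≈ -6.8549e+6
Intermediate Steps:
K(l) = -1/63 (K(l) = 1/(-63) = -1/63)
(8064 - 8297)*(29420 + K(X(8))) = (8064 - 8297)*(29420 - 1/63) = -233*1853459/63 = -431855947/63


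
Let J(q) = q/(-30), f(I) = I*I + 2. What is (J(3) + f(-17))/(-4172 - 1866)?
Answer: -2909/60380 ≈ -0.048178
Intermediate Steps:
f(I) = 2 + I² (f(I) = I² + 2 = 2 + I²)
J(q) = -q/30 (J(q) = q*(-1/30) = -q/30)
(J(3) + f(-17))/(-4172 - 1866) = (-1/30*3 + (2 + (-17)²))/(-4172 - 1866) = (-⅒ + (2 + 289))/(-6038) = (-⅒ + 291)*(-1/6038) = (2909/10)*(-1/6038) = -2909/60380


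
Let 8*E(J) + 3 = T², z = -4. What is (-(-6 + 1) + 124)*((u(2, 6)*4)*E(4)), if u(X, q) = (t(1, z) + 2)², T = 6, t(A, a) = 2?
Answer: 34056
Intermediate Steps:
u(X, q) = 16 (u(X, q) = (2 + 2)² = 4² = 16)
E(J) = 33/8 (E(J) = -3/8 + (⅛)*6² = -3/8 + (⅛)*36 = -3/8 + 9/2 = 33/8)
(-(-6 + 1) + 124)*((u(2, 6)*4)*E(4)) = (-(-6 + 1) + 124)*((16*4)*(33/8)) = (-1*(-5) + 124)*(64*(33/8)) = (5 + 124)*264 = 129*264 = 34056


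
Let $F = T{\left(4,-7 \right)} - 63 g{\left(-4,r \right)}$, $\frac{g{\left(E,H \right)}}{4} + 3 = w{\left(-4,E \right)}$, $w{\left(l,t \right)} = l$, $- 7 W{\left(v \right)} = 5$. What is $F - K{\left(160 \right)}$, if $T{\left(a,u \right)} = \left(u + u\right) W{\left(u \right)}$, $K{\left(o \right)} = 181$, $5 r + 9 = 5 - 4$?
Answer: $1593$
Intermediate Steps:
$W{\left(v \right)} = - \frac{5}{7}$ ($W{\left(v \right)} = \left(- \frac{1}{7}\right) 5 = - \frac{5}{7}$)
$r = - \frac{8}{5}$ ($r = - \frac{9}{5} + \frac{5 - 4}{5} = - \frac{9}{5} + \frac{1}{5} \cdot 1 = - \frac{9}{5} + \frac{1}{5} = - \frac{8}{5} \approx -1.6$)
$T{\left(a,u \right)} = - \frac{10 u}{7}$ ($T{\left(a,u \right)} = \left(u + u\right) \left(- \frac{5}{7}\right) = 2 u \left(- \frac{5}{7}\right) = - \frac{10 u}{7}$)
$g{\left(E,H \right)} = -28$ ($g{\left(E,H \right)} = -12 + 4 \left(-4\right) = -12 - 16 = -28$)
$F = 1774$ ($F = \left(- \frac{10}{7}\right) \left(-7\right) - -1764 = 10 + 1764 = 1774$)
$F - K{\left(160 \right)} = 1774 - 181 = 1593$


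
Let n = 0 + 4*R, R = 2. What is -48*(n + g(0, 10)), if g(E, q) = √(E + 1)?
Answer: -432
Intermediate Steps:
g(E, q) = √(1 + E)
n = 8 (n = 0 + 4*2 = 0 + 8 = 8)
-48*(n + g(0, 10)) = -48*(8 + √(1 + 0)) = -48*(8 + √1) = -48*(8 + 1) = -48*9 = -432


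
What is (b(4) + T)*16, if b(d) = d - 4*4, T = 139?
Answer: 2032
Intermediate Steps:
b(d) = -16 + d (b(d) = d - 16 = -16 + d)
(b(4) + T)*16 = ((-16 + 4) + 139)*16 = (-12 + 139)*16 = 127*16 = 2032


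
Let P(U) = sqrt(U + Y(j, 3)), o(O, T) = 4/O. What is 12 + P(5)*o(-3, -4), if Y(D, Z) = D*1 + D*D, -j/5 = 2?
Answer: 12 - 4*sqrt(95)/3 ≈ -0.99573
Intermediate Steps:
j = -10 (j = -5*2 = -10)
Y(D, Z) = D + D**2
P(U) = sqrt(90 + U) (P(U) = sqrt(U - 10*(1 - 10)) = sqrt(U - 10*(-9)) = sqrt(U + 90) = sqrt(90 + U))
12 + P(5)*o(-3, -4) = 12 + sqrt(90 + 5)*(4/(-3)) = 12 + sqrt(95)*(4*(-1/3)) = 12 + sqrt(95)*(-4/3) = 12 - 4*sqrt(95)/3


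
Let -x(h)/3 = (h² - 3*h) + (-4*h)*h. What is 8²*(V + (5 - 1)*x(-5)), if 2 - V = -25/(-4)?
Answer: 45808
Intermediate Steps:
x(h) = 9*h + 9*h² (x(h) = -3*((h² - 3*h) + (-4*h)*h) = -3*((h² - 3*h) - 4*h²) = -3*(-3*h - 3*h²) = 9*h + 9*h²)
V = -17/4 (V = 2 - (-25)/(-4) = 2 - (-25)*(-1)/4 = 2 - 1*25/4 = 2 - 25/4 = -17/4 ≈ -4.2500)
8²*(V + (5 - 1)*x(-5)) = 8²*(-17/4 + (5 - 1)*(9*(-5)*(1 - 5))) = 64*(-17/4 + 4*(9*(-5)*(-4))) = 64*(-17/4 + 4*180) = 64*(-17/4 + 720) = 64*(2863/4) = 45808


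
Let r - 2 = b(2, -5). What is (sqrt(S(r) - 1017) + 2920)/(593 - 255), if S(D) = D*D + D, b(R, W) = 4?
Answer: 1460/169 + 5*I*sqrt(39)/338 ≈ 8.6391 + 0.092382*I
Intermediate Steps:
r = 6 (r = 2 + 4 = 6)
S(D) = D + D**2 (S(D) = D**2 + D = D + D**2)
(sqrt(S(r) - 1017) + 2920)/(593 - 255) = (sqrt(6*(1 + 6) - 1017) + 2920)/(593 - 255) = (sqrt(6*7 - 1017) + 2920)/338 = (sqrt(42 - 1017) + 2920)*(1/338) = (sqrt(-975) + 2920)*(1/338) = (5*I*sqrt(39) + 2920)*(1/338) = (2920 + 5*I*sqrt(39))*(1/338) = 1460/169 + 5*I*sqrt(39)/338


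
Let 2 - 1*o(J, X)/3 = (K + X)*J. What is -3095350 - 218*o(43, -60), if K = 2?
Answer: -4727734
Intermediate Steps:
o(J, X) = 6 - 3*J*(2 + X) (o(J, X) = 6 - 3*(2 + X)*J = 6 - 3*J*(2 + X))
-3095350 - 218*o(43, -60) = -3095350 - 218*(6 - 6*43 - 3*43*(-60)) = -3095350 - 218*(6 - 258 + 7740) = -3095350 - 218*7488 = -3095350 - 1632384 = -4727734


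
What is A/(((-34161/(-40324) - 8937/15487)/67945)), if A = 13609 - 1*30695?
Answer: -42646155687406280/9922107 ≈ -4.2981e+9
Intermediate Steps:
A = -17086 (A = 13609 - 30695 = -17086)
A/(((-34161/(-40324) - 8937/15487)/67945)) = -17086*67945/(-34161/(-40324) - 8937/15487) = -17086*67945/(-34161*(-1/40324) - 8937*1/15487) = -17086*67945/(34161/40324 - 8937/15487) = -17086/((9922107/36735164)*(1/67945)) = -17086/9922107/2495970717980 = -17086*2495970717980/9922107 = -42646155687406280/9922107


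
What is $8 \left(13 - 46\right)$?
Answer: $-264$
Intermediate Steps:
$8 \left(13 - 46\right) = 8 \left(-33\right) = -264$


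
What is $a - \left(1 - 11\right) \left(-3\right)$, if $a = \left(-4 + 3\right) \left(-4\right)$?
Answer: $-26$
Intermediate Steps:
$a = 4$ ($a = \left(-1\right) \left(-4\right) = 4$)
$a - \left(1 - 11\right) \left(-3\right) = 4 - \left(1 - 11\right) \left(-3\right) = 4 - \left(-10\right) \left(-3\right) = 4 - 30 = -26$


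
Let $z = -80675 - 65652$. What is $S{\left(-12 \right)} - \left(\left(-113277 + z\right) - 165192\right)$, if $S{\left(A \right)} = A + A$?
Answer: $424772$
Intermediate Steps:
$S{\left(A \right)} = 2 A$
$z = -146327$
$S{\left(-12 \right)} - \left(\left(-113277 + z\right) - 165192\right) = 2 \left(-12\right) - \left(\left(-113277 - 146327\right) - 165192\right) = -24 - \left(-259604 - 165192\right) = -24 - -424796 = -24 + 424796 = 424772$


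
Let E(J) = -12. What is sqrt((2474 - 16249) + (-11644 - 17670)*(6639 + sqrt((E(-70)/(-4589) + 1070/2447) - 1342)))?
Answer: sqrt(-24542146530525256192469 - 1316700807448*I*sqrt(10572902066533521))/11229283 ≈ 38.481 - 13951.0*I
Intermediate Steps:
sqrt((2474 - 16249) + (-11644 - 17670)*(6639 + sqrt((E(-70)/(-4589) + 1070/2447) - 1342))) = sqrt((2474 - 16249) + (-11644 - 17670)*(6639 + sqrt((-12/(-4589) + 1070/2447) - 1342))) = sqrt(-13775 - 29314*(6639 + sqrt((-12*(-1/4589) + 1070*(1/2447)) - 1342))) = sqrt(-13775 - 29314*(6639 + sqrt((12/4589 + 1070/2447) - 1342))) = sqrt(-13775 - 29314*(6639 + sqrt(4939594/11229283 - 1342))) = sqrt(-13775 - 29314*(6639 + sqrt(-15064758192/11229283))) = sqrt(-13775 - 29314*(6639 + 4*I*sqrt(10572902066533521)/11229283)) = sqrt(-13775 + (-194615646 - 117256*I*sqrt(10572902066533521)/11229283)) = sqrt(-194629421 - 117256*I*sqrt(10572902066533521)/11229283)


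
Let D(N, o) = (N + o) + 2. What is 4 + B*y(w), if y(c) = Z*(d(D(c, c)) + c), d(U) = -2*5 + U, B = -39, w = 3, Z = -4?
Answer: 160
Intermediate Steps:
D(N, o) = 2 + N + o
d(U) = -10 + U
y(c) = 32 - 12*c (y(c) = -4*((-10 + (2 + c + c)) + c) = -4*((-10 + (2 + 2*c)) + c) = -4*((-8 + 2*c) + c) = -4*(-8 + 3*c) = 32 - 12*c)
4 + B*y(w) = 4 - 39*(32 - 12*3) = 4 - 39*(32 - 36) = 4 - 39*(-4) = 4 + 156 = 160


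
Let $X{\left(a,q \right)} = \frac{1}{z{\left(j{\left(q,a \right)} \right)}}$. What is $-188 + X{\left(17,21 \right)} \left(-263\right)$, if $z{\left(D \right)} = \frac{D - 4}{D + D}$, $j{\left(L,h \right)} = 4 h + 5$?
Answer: $- \frac{51370}{69} \approx -744.49$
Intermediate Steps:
$j{\left(L,h \right)} = 5 + 4 h$
$z{\left(D \right)} = \frac{-4 + D}{2 D}$
$X{\left(a,q \right)} = \frac{2 \left(5 + 4 a\right)}{1 + 4 a}$ ($X{\left(a,q \right)} = \frac{1}{\frac{1}{2} \frac{1}{5 + 4 a} \left(-4 + \left(5 + 4 a\right)\right)} = \frac{1}{\frac{1}{2} \frac{1}{5 + 4 a} \left(1 + 4 a\right)} = \frac{2 \left(5 + 4 a\right)}{1 + 4 a}$)
$-188 + X{\left(17,21 \right)} \left(-263\right) = -188 + \frac{2 \left(5 + 4 \cdot 17\right)}{1 + 4 \cdot 17} \left(-263\right) = -188 + \frac{2 \left(5 + 68\right)}{1 + 68} \left(-263\right) = -188 + 2 \cdot \frac{1}{69} \cdot 73 \left(-263\right) = -188 + \frac{146}{69} \left(-263\right) = -188 - \frac{38398}{69} = - \frac{51370}{69}$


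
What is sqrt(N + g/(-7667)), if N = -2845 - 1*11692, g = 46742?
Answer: I*sqrt(854885228307)/7667 ≈ 120.59*I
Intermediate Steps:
N = -14537 (N = -2845 - 11692 = -14537)
sqrt(N + g/(-7667)) = sqrt(-14537 + 46742/(-7667)) = sqrt(-14537 + 46742*(-1/7667)) = sqrt(-14537 - 46742/7667) = sqrt(-111501921/7667) = I*sqrt(854885228307)/7667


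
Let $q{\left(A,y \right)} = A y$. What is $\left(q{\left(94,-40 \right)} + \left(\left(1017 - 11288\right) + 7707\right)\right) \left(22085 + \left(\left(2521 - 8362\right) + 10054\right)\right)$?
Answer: $-166308552$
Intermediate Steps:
$\left(q{\left(94,-40 \right)} + \left(\left(1017 - 11288\right) + 7707\right)\right) \left(22085 + \left(\left(2521 - 8362\right) + 10054\right)\right) = \left(94 \left(-40\right) + \left(\left(1017 - 11288\right) + 7707\right)\right) \left(22085 + \left(\left(2521 - 8362\right) + 10054\right)\right) = \left(-3760 + \left(-10271 + 7707\right)\right) \left(22085 + \left(-5841 + 10054\right)\right) = \left(-3760 - 2564\right) \left(22085 + 4213\right) = \left(-6324\right) 26298 = -166308552$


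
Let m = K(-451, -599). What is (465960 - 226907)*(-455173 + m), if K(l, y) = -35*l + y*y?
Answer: -19264564111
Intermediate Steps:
K(l, y) = y² - 35*l (K(l, y) = -35*l + y² = y² - 35*l)
m = 374586 (m = (-599)² - 35*(-451) = 358801 + 15785 = 374586)
(465960 - 226907)*(-455173 + m) = (465960 - 226907)*(-455173 + 374586) = 239053*(-80587) = -19264564111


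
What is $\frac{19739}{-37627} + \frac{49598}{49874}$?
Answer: $\frac{440880530}{938304499} \approx 0.46987$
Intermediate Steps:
$\frac{19739}{-37627} + \frac{49598}{49874} = 19739 \left(- \frac{1}{37627}\right) + 49598 \cdot \frac{1}{49874} = - \frac{19739}{37627} + \frac{24799}{24937} = \frac{440880530}{938304499}$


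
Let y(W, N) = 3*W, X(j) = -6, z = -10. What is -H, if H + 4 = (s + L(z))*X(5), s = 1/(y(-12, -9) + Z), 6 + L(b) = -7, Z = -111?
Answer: -3628/49 ≈ -74.041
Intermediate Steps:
L(b) = -13 (L(b) = -6 - 7 = -13)
s = -1/147 (s = 1/(3*(-12) - 111) = 1/(-36 - 111) = 1/(-147) = -1/147 ≈ -0.0068027)
H = 3628/49 (H = -4 + (-1/147 - 13)*(-6) = -4 - 1912/147*(-6) = -4 + 3824/49 = 3628/49 ≈ 74.041)
-H = -1*3628/49 = -3628/49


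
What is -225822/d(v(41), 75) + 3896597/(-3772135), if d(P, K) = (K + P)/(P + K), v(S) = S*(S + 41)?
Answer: -851834966567/3772135 ≈ -2.2582e+5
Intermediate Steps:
v(S) = S*(41 + S)
d(P, K) = 1 (d(P, K) = (K + P)/(K + P) = 1)
-225822/d(v(41), 75) + 3896597/(-3772135) = -225822/1 + 3896597/(-3772135) = -225822*1 + 3896597*(-1/3772135) = -225822 - 3896597/3772135 = -851834966567/3772135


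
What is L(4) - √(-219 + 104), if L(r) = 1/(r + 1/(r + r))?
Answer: 8/33 - I*√115 ≈ 0.24242 - 10.724*I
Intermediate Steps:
L(r) = 1/(r + 1/(2*r))
L(4) - √(-219 + 104) = 2*4/(1 + 2*4²) - √(-219 + 104) = 2*4/(1 + 2*16) - √(-115) = 2*4/(1 + 32) - I*√115 = 2*4/33 - I*√115 = 2*4*(1/33) - I*√115 = 8/33 - I*√115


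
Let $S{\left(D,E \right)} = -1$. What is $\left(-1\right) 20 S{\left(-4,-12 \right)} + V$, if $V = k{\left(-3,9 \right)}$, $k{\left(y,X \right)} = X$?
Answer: $29$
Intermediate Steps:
$V = 9$
$\left(-1\right) 20 S{\left(-4,-12 \right)} + V = \left(-1\right) 20 \left(-1\right) + 9 = \left(-20\right) \left(-1\right) + 9 = 20 + 9 = 29$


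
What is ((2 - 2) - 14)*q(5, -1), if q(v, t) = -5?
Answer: 70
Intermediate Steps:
((2 - 2) - 14)*q(5, -1) = ((2 - 2) - 14)*(-5) = (0 - 14)*(-5) = -14*(-5) = 70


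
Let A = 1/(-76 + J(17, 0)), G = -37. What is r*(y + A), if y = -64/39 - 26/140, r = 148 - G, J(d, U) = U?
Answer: -7062227/20748 ≈ -340.38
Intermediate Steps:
r = 185 (r = 148 - 1*(-37) = 148 + 37 = 185)
A = -1/76 (A = 1/(-76 + 0) = 1/(-76) = -1/76 ≈ -0.013158)
y = -4987/2730 (y = -64*1/39 - 26*1/140 = -64/39 - 13/70 = -4987/2730 ≈ -1.8267)
r*(y + A) = 185*(-4987/2730 - 1/76) = 185*(-190871/103740) = -7062227/20748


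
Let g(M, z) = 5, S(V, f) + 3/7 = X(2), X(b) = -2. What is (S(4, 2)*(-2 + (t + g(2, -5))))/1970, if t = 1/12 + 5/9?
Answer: -2227/496440 ≈ -0.0044859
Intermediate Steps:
t = 23/36 (t = 1*(1/12) + 5*(⅑) = 1/12 + 5/9 = 23/36 ≈ 0.63889)
S(V, f) = -17/7 (S(V, f) = -3/7 - 2 = -17/7)
(S(4, 2)*(-2 + (t + g(2, -5))))/1970 = -17*(-2 + (23/36 + 5))/7/1970 = -17*(-2 + 203/36)/7*(1/1970) = -17/7*131/36*(1/1970) = -2227/252*1/1970 = -2227/496440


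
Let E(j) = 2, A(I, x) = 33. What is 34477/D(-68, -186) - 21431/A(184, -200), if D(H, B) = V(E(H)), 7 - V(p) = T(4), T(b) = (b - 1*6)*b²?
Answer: 33548/143 ≈ 234.60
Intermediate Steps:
T(b) = b²*(-6 + b) (T(b) = (b - 6)*b² = (-6 + b)*b² = b²*(-6 + b))
V(p) = 39 (V(p) = 7 - 4²*(-6 + 4) = 7 - 16*(-2) = 7 - 1*(-32) = 7 + 32 = 39)
D(H, B) = 39
34477/D(-68, -186) - 21431/A(184, -200) = 34477/39 - 21431/33 = 33548/143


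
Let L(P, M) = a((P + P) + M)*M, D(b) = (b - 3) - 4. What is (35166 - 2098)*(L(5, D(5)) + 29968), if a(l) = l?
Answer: 990452736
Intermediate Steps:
D(b) = -7 + b (D(b) = (-3 + b) - 4 = -7 + b)
L(P, M) = M*(M + 2*P) (L(P, M) = ((P + P) + M)*M = (2*P + M)*M = (M + 2*P)*M = M*(M + 2*P))
(35166 - 2098)*(L(5, D(5)) + 29968) = (35166 - 2098)*((-7 + 5)*((-7 + 5) + 2*5) + 29968) = 33068*(-2*(-2 + 10) + 29968) = 33068*(-2*8 + 29968) = 33068*(-16 + 29968) = 33068*29952 = 990452736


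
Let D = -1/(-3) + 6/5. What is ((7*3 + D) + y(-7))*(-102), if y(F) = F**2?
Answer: -36482/5 ≈ -7296.4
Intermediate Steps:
D = 23/15 (D = -1*(-1/3) + 6*(1/5) = 1/3 + 6/5 = 23/15 ≈ 1.5333)
((7*3 + D) + y(-7))*(-102) = ((7*3 + 23/15) + (-7)**2)*(-102) = ((21 + 23/15) + 49)*(-102) = (338/15 + 49)*(-102) = (1073/15)*(-102) = -36482/5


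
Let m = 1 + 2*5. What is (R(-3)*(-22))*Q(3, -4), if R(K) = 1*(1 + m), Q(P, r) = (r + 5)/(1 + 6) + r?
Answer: 7128/7 ≈ 1018.3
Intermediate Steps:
m = 11 (m = 1 + 10 = 11)
Q(P, r) = 5/7 + 8*r/7 (Q(P, r) = (5 + r)/7 + r = (5 + r)*(⅐) + r = (5/7 + r/7) + r = 5/7 + 8*r/7)
R(K) = 12 (R(K) = 1*(1 + 11) = 1*12 = 12)
(R(-3)*(-22))*Q(3, -4) = (12*(-22))*(5/7 + (8/7)*(-4)) = -264*(5/7 - 32/7) = -264*(-27/7) = 7128/7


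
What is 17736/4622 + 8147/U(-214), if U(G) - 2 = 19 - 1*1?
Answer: 19005077/46220 ≈ 411.19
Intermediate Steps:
U(G) = 20 (U(G) = 2 + (19 - 1*1) = 2 + (19 - 1) = 2 + 18 = 20)
17736/4622 + 8147/U(-214) = 17736/4622 + 8147/20 = 17736*(1/4622) + 8147*(1/20) = 8868/2311 + 8147/20 = 19005077/46220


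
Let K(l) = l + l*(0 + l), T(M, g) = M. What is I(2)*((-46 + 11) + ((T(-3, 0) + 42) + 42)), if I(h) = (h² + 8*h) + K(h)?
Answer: 1196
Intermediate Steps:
K(l) = l + l² (K(l) = l + l*l = l + l²)
I(h) = h² + 8*h + h*(1 + h) (I(h) = (h² + 8*h) + h*(1 + h) = h² + 8*h + h*(1 + h))
I(2)*((-46 + 11) + ((T(-3, 0) + 42) + 42)) = (2*(9 + 2*2))*((-46 + 11) + ((-3 + 42) + 42)) = (2*(9 + 4))*(-35 + (39 + 42)) = (2*13)*(-35 + 81) = 26*46 = 1196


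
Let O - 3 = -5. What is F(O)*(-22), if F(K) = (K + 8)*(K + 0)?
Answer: 264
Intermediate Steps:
O = -2 (O = 3 - 5 = -2)
F(K) = K*(8 + K) (F(K) = (8 + K)*K = K*(8 + K))
F(O)*(-22) = -2*(8 - 2)*(-22) = -2*6*(-22) = -12*(-22) = 264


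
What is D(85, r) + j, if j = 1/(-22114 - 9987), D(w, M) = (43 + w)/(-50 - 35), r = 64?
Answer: -4109013/2728585 ≈ -1.5059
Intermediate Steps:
D(w, M) = -43/85 - w/85 (D(w, M) = (43 + w)/(-85) = (43 + w)*(-1/85) = -43/85 - w/85)
j = -1/32101 (j = 1/(-32101) = -1/32101 ≈ -3.1152e-5)
D(85, r) + j = (-43/85 - 1/85*85) - 1/32101 = (-43/85 - 1) - 1/32101 = -128/85 - 1/32101 = -4109013/2728585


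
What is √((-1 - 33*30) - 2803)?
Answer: I*√3794 ≈ 61.595*I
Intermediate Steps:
√((-1 - 33*30) - 2803) = √((-1 - 990) - 2803) = √(-991 - 2803) = √(-3794) = I*√3794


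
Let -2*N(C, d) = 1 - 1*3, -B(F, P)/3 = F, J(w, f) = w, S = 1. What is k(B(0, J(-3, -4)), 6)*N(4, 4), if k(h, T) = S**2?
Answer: 1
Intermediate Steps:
B(F, P) = -3*F
k(h, T) = 1 (k(h, T) = 1**2 = 1)
N(C, d) = 1 (N(C, d) = -(1 - 1*3)/2 = -(1 - 3)/2 = -1/2*(-2) = 1)
k(B(0, J(-3, -4)), 6)*N(4, 4) = 1*1 = 1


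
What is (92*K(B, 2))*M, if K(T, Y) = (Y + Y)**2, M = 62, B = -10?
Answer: 91264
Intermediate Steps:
K(T, Y) = 4*Y**2 (K(T, Y) = (2*Y)**2 = 4*Y**2)
(92*K(B, 2))*M = (92*(4*2**2))*62 = (92*(4*4))*62 = (92*16)*62 = 1472*62 = 91264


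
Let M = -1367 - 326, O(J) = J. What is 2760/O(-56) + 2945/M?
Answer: -604700/11851 ≈ -51.025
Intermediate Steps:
M = -1693
2760/O(-56) + 2945/M = 2760/(-56) + 2945/(-1693) = 2760*(-1/56) + 2945*(-1/1693) = -345/7 - 2945/1693 = -604700/11851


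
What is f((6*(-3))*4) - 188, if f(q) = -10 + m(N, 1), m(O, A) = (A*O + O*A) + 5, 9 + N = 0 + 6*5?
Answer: -151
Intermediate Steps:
N = 21 (N = -9 + (0 + 6*5) = -9 + (0 + 30) = -9 + 30 = 21)
m(O, A) = 5 + 2*A*O (m(O, A) = (A*O + A*O) + 5 = 2*A*O + 5 = 5 + 2*A*O)
f(q) = 37 (f(q) = -10 + (5 + 2*1*21) = -10 + (5 + 42) = -10 + 47 = 37)
f((6*(-3))*4) - 188 = 37 - 188 = -151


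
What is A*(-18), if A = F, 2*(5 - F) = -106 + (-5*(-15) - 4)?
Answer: -405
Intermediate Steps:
F = 45/2 (F = 5 - (-106 + (-5*(-15) - 4))/2 = 5 - (-106 + (75 - 4))/2 = 5 - (-106 + 71)/2 = 5 - ½*(-35) = 5 + 35/2 = 45/2 ≈ 22.500)
A = 45/2 ≈ 22.500
A*(-18) = (45/2)*(-18) = -405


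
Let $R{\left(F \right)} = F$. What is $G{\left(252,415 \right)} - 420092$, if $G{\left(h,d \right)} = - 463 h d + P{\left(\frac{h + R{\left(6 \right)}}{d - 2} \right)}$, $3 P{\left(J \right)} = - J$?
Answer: $- \frac{20171181102}{413} \approx -4.8841 \cdot 10^{7}$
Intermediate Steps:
$P{\left(J \right)} = - \frac{J}{3}$ ($P{\left(J \right)} = \frac{\left(-1\right) J}{3} = - \frac{J}{3}$)
$G{\left(h,d \right)} = - 463 d h - \frac{6 + h}{3 \left(-2 + d\right)}$ ($G{\left(h,d \right)} = - 463 h d - \frac{\left(h + 6\right) \frac{1}{d - 2}}{3} = - 463 d h - \frac{\left(6 + h\right) \frac{1}{-2 + d}}{3} = - 463 d h - \frac{\frac{1}{-2 + d} \left(6 + h\right)}{3} = - 463 d h - \frac{6 + h}{3 \left(-2 + d\right)}$)
$G{\left(252,415 \right)} - 420092 = \frac{-6 - 252 - 576435 \cdot 252 \left(-2 + 415\right)}{3 \left(-2 + 415\right)} - 420092 = \frac{-6 - 252 - 576435 \cdot 252 \cdot 413}{3 \cdot 413} - 420092 = \frac{1}{3} \cdot \frac{1}{413} \left(-6 - 252 - 59993049060\right) - 420092 = \frac{1}{3} \cdot \frac{1}{413} \left(-59993049318\right) - 420092 = - \frac{19997683106}{413} - 420092 = - \frac{20171181102}{413}$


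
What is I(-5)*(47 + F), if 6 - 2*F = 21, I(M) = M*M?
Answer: 1975/2 ≈ 987.50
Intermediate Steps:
I(M) = M²
F = -15/2 (F = 3 - ½*21 = 3 - 21/2 = -15/2 ≈ -7.5000)
I(-5)*(47 + F) = (-5)²*(47 - 15/2) = 25*(79/2) = 1975/2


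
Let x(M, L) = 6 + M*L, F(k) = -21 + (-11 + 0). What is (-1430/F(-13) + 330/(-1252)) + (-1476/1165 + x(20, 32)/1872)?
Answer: 29695174009/682615440 ≈ 43.502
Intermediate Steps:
F(k) = -32 (F(k) = -21 - 11 = -32)
x(M, L) = 6 + L*M
(-1430/F(-13) + 330/(-1252)) + (-1476/1165 + x(20, 32)/1872) = (-1430/(-32) + 330/(-1252)) + (-1476/1165 + (6 + 32*20)/1872) = (-1430*(-1/32) + 330*(-1/1252)) + (-1476*1/1165 + (6 + 640)*(1/1872)) = (715/16 - 165/626) + (-1476/1165 + 646*(1/1872)) = 222475/5008 + (-1476/1165 + 323/936) = 222475/5008 - 1005241/1090440 = 29695174009/682615440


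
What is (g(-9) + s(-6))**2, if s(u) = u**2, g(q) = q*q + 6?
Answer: 15129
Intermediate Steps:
g(q) = 6 + q**2 (g(q) = q**2 + 6 = 6 + q**2)
(g(-9) + s(-6))**2 = ((6 + (-9)**2) + (-6)**2)**2 = ((6 + 81) + 36)**2 = (87 + 36)**2 = 123**2 = 15129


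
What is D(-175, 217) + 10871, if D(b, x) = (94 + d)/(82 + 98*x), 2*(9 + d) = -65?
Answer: 154716107/14232 ≈ 10871.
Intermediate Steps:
d = -83/2 (d = -9 + (½)*(-65) = -9 - 65/2 = -83/2 ≈ -41.500)
D(b, x) = 105/(2*(82 + 98*x)) (D(b, x) = (94 - 83/2)/(82 + 98*x) = 105/(2*(82 + 98*x)))
D(-175, 217) + 10871 = 105/(4*(41 + 49*217)) + 10871 = 105/(4*(41 + 10633)) + 10871 = (105/4)/10674 + 10871 = (105/4)*(1/10674) + 10871 = 35/14232 + 10871 = 154716107/14232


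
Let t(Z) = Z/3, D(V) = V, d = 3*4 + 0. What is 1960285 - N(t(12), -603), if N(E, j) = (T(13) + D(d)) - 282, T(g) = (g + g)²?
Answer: 1959879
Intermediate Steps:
d = 12 (d = 12 + 0 = 12)
T(g) = 4*g² (T(g) = (2*g)² = 4*g²)
t(Z) = Z/3 (t(Z) = Z*(⅓) = Z/3)
N(E, j) = 406 (N(E, j) = (4*13² + 12) - 282 = (4*169 + 12) - 282 = (676 + 12) - 282 = 688 - 282 = 406)
1960285 - N(t(12), -603) = 1960285 - 1*406 = 1960285 - 406 = 1959879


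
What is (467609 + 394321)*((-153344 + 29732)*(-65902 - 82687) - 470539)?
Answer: 15830993260892970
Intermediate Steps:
(467609 + 394321)*((-153344 + 29732)*(-65902 - 82687) - 470539) = 861930*(-123612*(-148589) - 470539) = 861930*(18367383468 - 470539) = 861930*18366912929 = 15830993260892970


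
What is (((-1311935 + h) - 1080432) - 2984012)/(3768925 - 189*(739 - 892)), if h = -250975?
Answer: -2813677/1898921 ≈ -1.4817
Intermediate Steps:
(((-1311935 + h) - 1080432) - 2984012)/(3768925 - 189*(739 - 892)) = (((-1311935 - 250975) - 1080432) - 2984012)/(3768925 - 189*(739 - 892)) = ((-1562910 - 1080432) - 2984012)/(3768925 - 189*(-153)) = (-2643342 - 2984012)/(3768925 + 28917) = -5627354/3797842 = -5627354*1/3797842 = -2813677/1898921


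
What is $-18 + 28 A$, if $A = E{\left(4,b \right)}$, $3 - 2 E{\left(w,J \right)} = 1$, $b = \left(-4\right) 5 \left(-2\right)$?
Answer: $10$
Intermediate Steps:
$b = 40$ ($b = \left(-20\right) \left(-2\right) = 40$)
$E{\left(w,J \right)} = 1$ ($E{\left(w,J \right)} = \frac{3}{2} - \frac{1}{2} = 1$)
$A = 1$
$-18 + 28 A = -18 + 28 \cdot 1 = -18 + 28 = 10$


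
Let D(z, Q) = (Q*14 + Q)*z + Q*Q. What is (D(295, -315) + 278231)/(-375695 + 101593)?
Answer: 1016419/274102 ≈ 3.7082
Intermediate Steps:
D(z, Q) = Q**2 + 15*Q*z (D(z, Q) = (14*Q + Q)*z + Q**2 = (15*Q)*z + Q**2 = 15*Q*z + Q**2 = Q**2 + 15*Q*z)
(D(295, -315) + 278231)/(-375695 + 101593) = (-315*(-315 + 15*295) + 278231)/(-375695 + 101593) = (-315*(-315 + 4425) + 278231)/(-274102) = (-315*4110 + 278231)*(-1/274102) = (-1294650 + 278231)*(-1/274102) = -1016419*(-1/274102) = 1016419/274102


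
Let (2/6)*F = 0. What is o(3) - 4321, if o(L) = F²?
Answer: -4321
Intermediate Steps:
F = 0 (F = 3*0 = 0)
o(L) = 0 (o(L) = 0² = 0)
o(3) - 4321 = 0 - 4321 = -4321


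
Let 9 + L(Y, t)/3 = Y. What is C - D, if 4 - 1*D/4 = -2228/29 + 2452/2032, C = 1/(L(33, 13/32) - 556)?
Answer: -567723583/1782572 ≈ -318.49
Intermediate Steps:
L(Y, t) = -27 + 3*Y
C = -1/484 (C = 1/((-27 + 3*33) - 556) = 1/((-27 + 99) - 556) = 1/(72 - 556) = 1/(-484) = -1/484 ≈ -0.0020661)
D = 1172975/3683 (D = 16 - 4*(-2228/29 + 2452/2032) = 16 - 4*(-2228*1/29 + 2452*(1/2032)) = 16 - 4*(-2228/29 + 613/508) = 16 - 4*(-1114047/14732) = 16 + 1114047/3683 = 1172975/3683 ≈ 318.48)
C - D = -1/484 - 1*1172975/3683 = -1/484 - 1172975/3683 = -567723583/1782572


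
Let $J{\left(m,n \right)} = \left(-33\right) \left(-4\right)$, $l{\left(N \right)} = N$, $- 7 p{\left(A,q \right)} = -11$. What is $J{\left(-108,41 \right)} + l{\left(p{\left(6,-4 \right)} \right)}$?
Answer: $\frac{935}{7} \approx 133.57$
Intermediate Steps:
$p{\left(A,q \right)} = \frac{11}{7}$ ($p{\left(A,q \right)} = \left(- \frac{1}{7}\right) \left(-11\right) = \frac{11}{7}$)
$J{\left(m,n \right)} = 132$
$J{\left(-108,41 \right)} + l{\left(p{\left(6,-4 \right)} \right)} = 132 + \frac{11}{7} = \frac{935}{7}$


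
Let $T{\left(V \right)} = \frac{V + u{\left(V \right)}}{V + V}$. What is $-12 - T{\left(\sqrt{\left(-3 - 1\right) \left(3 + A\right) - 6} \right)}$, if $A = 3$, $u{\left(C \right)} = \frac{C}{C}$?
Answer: $- \frac{25}{2} + \frac{i \sqrt{30}}{60} \approx -12.5 + 0.091287 i$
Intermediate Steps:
$u{\left(C \right)} = 1$
$T{\left(V \right)} = \frac{1 + V}{2 V}$ ($T{\left(V \right)} = \frac{V + 1}{V + V} = \frac{1 + V}{2 V}$)
$-12 - T{\left(\sqrt{\left(-3 - 1\right) \left(3 + A\right) - 6} \right)} = -12 - \frac{1 + \sqrt{\left(-3 - 1\right) \left(3 + 3\right) - 6}}{2 \sqrt{\left(-3 - 1\right) \left(3 + 3\right) - 6}} = -12 - \frac{1 + \sqrt{\left(-3 - 1\right) 6 - 6}}{2 \sqrt{\left(-3 - 1\right) 6 - 6}} = -12 - \frac{1 + \sqrt{\left(-4\right) 6 - 6}}{2 \sqrt{\left(-4\right) 6 - 6}} = -12 - \frac{1 + \sqrt{-24 - 6}}{2 \sqrt{-24 - 6}} = -12 - \frac{1 + \sqrt{-30}}{2 \sqrt{-30}} = -12 - \frac{1 + i \sqrt{30}}{2 i \sqrt{30}} = -12 - \frac{- \frac{i \sqrt{30}}{30} \left(1 + i \sqrt{30}\right)}{2} = -12 - - \frac{i \sqrt{30} \left(1 + i \sqrt{30}\right)}{60} = -12 + \frac{i \sqrt{30} \left(1 + i \sqrt{30}\right)}{60}$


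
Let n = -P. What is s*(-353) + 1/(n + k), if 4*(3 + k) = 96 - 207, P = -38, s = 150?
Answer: -1535546/29 ≈ -52950.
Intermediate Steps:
k = -123/4 (k = -3 + (96 - 207)/4 = -3 + (¼)*(-111) = -3 - 111/4 = -123/4 ≈ -30.750)
n = 38 (n = -1*(-38) = 38)
s*(-353) + 1/(n + k) = 150*(-353) + 1/(38 - 123/4) = -52950 + 1/(29/4) = -52950 + 4/29 = -1535546/29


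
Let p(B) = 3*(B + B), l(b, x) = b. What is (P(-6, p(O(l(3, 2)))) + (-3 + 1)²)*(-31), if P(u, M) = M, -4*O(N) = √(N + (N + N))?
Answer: 31/2 ≈ 15.500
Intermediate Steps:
O(N) = -√3*√N/4 (O(N) = -√(N + (N + N))/4 = -√(N + 2*N)/4 = -√3*√N/4)
p(B) = 6*B (p(B) = 3*(2*B) = 6*B)
(P(-6, p(O(l(3, 2)))) + (-3 + 1)²)*(-31) = (6*(-√3*√3/4) + (-3 + 1)²)*(-31) = (6*(-¾) + (-2)²)*(-31) = (-9/2 + 4)*(-31) = -½*(-31) = 31/2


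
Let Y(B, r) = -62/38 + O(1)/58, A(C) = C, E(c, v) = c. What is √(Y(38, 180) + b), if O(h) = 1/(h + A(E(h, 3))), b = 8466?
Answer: √10279173337/1102 ≈ 92.002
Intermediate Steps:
O(h) = 1/(2*h) (O(h) = 1/(h + h) = 1/(2*h))
Y(B, r) = -3577/2204 (Y(B, r) = -62/38 + ((½)/1)/58 = -62*1/38 + ((½)*1)*(1/58) = -31/19 + (½)*(1/58) = -31/19 + 1/116 = -3577/2204)
√(Y(38, 180) + b) = √(-3577/2204 + 8466) = √(18655487/2204) = √10279173337/1102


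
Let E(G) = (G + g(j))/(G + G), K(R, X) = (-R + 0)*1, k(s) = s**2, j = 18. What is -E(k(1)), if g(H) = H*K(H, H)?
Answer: 323/2 ≈ 161.50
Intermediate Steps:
K(R, X) = -R (K(R, X) = -R*1 = -R)
g(H) = -H**2 (g(H) = H*(-H) = -H**2)
E(G) = (-324 + G)/(2*G) (E(G) = (G - 1*18**2)/(G + G) = (G - 1*324)/((2*G)) = (G - 324)*(1/(2*G)) = (-324 + G)*(1/(2*G)) = (-324 + G)/(2*G))
-E(k(1)) = -(-324 + 1**2)/(2*(1**2)) = -(-324 + 1)/(2*1) = -(-323)/2 = -1*(-323/2) = 323/2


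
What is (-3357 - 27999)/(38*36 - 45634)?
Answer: 15678/22133 ≈ 0.70835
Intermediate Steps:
(-3357 - 27999)/(38*36 - 45634) = -31356/(1368 - 45634) = -31356/(-44266) = -31356*(-1/44266) = 15678/22133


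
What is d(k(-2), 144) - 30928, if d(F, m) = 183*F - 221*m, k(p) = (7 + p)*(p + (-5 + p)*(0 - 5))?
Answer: -32557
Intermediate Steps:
k(p) = (7 + p)*(25 - 4*p) (k(p) = (7 + p)*(p + (-5 + p)*(-5)) = (7 + p)*(p + (25 - 5*p)) = (7 + p)*(25 - 4*p))
d(F, m) = -221*m + 183*F
d(k(-2), 144) - 30928 = (-221*144 + 183*(175 - 4*(-2)² - 3*(-2))) - 30928 = (-31824 + 183*(175 - 4*4 + 6)) - 30928 = (-31824 + 183*(175 - 16 + 6)) - 30928 = (-31824 + 183*165) - 30928 = (-31824 + 30195) - 30928 = -1629 - 30928 = -32557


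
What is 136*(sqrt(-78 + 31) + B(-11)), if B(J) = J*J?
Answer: 16456 + 136*I*sqrt(47) ≈ 16456.0 + 932.37*I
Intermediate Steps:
B(J) = J**2
136*(sqrt(-78 + 31) + B(-11)) = 136*(sqrt(-78 + 31) + (-11)**2) = 136*(sqrt(-47) + 121) = 136*(I*sqrt(47) + 121) = 136*(121 + I*sqrt(47)) = 16456 + 136*I*sqrt(47)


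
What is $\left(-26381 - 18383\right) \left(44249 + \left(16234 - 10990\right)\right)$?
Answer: $-2215504652$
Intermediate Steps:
$\left(-26381 - 18383\right) \left(44249 + \left(16234 - 10990\right)\right) = - 44764 \left(44249 + 5244\right) = \left(-44764\right) 49493 = -2215504652$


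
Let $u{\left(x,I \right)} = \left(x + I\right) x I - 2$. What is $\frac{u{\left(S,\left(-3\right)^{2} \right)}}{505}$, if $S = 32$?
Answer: $\frac{11806}{505} \approx 23.378$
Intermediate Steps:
$u{\left(x,I \right)} = -2 + I x \left(I + x\right)$ ($u{\left(x,I \right)} = \left(I + x\right) x I - 2 = x \left(I + x\right) I - 2 = I x \left(I + x\right) - 2 = -2 + I x \left(I + x\right)$)
$\frac{u{\left(S,\left(-3\right)^{2} \right)}}{505} = \frac{-2 + \left(-3\right)^{2} \cdot 32^{2} + 32 \left(\left(-3\right)^{2}\right)^{2}}{505} = \left(-2 + 9 \cdot 1024 + 32 \cdot 9^{2}\right) \frac{1}{505} = \left(-2 + 9216 + 32 \cdot 81\right) \frac{1}{505} = \left(-2 + 9216 + 2592\right) \frac{1}{505} = 11806 \cdot \frac{1}{505} = \frac{11806}{505}$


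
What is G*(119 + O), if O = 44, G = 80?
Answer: 13040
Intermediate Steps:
G*(119 + O) = 80*(119 + 44) = 80*163 = 13040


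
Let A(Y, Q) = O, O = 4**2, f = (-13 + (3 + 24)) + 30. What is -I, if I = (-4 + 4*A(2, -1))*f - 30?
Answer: -2610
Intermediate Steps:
f = 44 (f = (-13 + 27) + 30 = 14 + 30 = 44)
O = 16
A(Y, Q) = 16
I = 2610 (I = (-4 + 4*16)*44 - 30 = (-4 + 64)*44 - 30 = 60*44 - 30 = 2640 - 30 = 2610)
-I = -1*2610 = -2610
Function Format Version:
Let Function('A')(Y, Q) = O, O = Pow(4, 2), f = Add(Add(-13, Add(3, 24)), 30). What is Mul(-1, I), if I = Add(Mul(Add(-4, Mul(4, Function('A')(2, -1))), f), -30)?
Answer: -2610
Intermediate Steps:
f = 44 (f = Add(Add(-13, 27), 30) = Add(14, 30) = 44)
O = 16
Function('A')(Y, Q) = 16
I = 2610 (I = Add(Mul(Add(-4, Mul(4, 16)), 44), -30) = Add(Mul(Add(-4, 64), 44), -30) = Add(Mul(60, 44), -30) = Add(2640, -30) = 2610)
Mul(-1, I) = Mul(-1, 2610) = -2610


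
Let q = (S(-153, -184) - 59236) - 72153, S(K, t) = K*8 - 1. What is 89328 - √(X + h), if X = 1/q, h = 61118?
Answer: 89328 - 3*√119427784048546/132614 ≈ 89081.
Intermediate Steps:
S(K, t) = -1 + 8*K (S(K, t) = 8*K - 1 = -1 + 8*K)
q = -132614 (q = ((-1 + 8*(-153)) - 59236) - 72153 = ((-1 - 1224) - 59236) - 72153 = (-1225 - 59236) - 72153 = -60461 - 72153 = -132614)
X = -1/132614 (X = 1/(-132614) = -1/132614 ≈ -7.5407e-6)
89328 - √(X + h) = 89328 - √(-1/132614 + 61118) = 89328 - √(8105102451/132614) = 89328 - 3*√119427784048546/132614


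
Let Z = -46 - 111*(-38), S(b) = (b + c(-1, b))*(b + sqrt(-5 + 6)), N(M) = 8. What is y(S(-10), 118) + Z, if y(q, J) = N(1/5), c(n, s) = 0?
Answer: 4180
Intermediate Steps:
S(b) = b*(1 + b) (S(b) = (b + 0)*(b + sqrt(-5 + 6)) = b*(b + sqrt(1)) = b*(b + 1) = b*(1 + b))
y(q, J) = 8
Z = 4172 (Z = -46 + 4218 = 4172)
y(S(-10), 118) + Z = 8 + 4172 = 4180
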